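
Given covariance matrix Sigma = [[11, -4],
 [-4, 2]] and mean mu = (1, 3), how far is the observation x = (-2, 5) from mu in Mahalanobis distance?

Step 1 — centre the observation: (x - mu) = (-3, 2).

Step 2 — invert Sigma. det(Sigma) = 11·2 - (-4)² = 6.
  Sigma^{-1} = (1/det) · [[d, -b], [-b, a]] = [[0.3333, 0.6667],
 [0.6667, 1.8333]].

Step 3 — form the quadratic (x - mu)^T · Sigma^{-1} · (x - mu):
  Sigma^{-1} · (x - mu) = (0.3333, 1.6667).
  (x - mu)^T · [Sigma^{-1} · (x - mu)] = (-3)·(0.3333) + (2)·(1.6667) = 2.3333.

Step 4 — take square root: d = √(2.3333) ≈ 1.5275.

d(x, mu) = √(2.3333) ≈ 1.5275


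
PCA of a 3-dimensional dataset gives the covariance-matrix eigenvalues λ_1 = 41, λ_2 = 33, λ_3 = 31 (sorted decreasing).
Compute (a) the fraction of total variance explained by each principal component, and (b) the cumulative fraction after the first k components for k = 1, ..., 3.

Step 1 — total variance = trace(Sigma) = Σ λ_i = 41 + 33 + 31 = 105.

Step 2 — fraction explained by component i = λ_i / Σ λ:
  PC1: 41/105 = 0.3905
  PC2: 33/105 = 0.3143
  PC3: 31/105 = 0.2952

Step 3 — cumulative fraction after k components = (λ_1 + ... + λ_k) / Σ λ:
  k = 1: 41/105 = 0.3905
  k = 2: (41 + 33)/105 = 74/105 = 0.7048
  k = 3: (41 + 33 + 31)/105 = 105/105 = 1

Summary (fraction, with percent):

explained: PC1 0.3905 (39.05%), PC2 0.3143 (31.43%), PC3 0.2952 (29.52%);  cumulative: 0.3905, 0.7048, 1


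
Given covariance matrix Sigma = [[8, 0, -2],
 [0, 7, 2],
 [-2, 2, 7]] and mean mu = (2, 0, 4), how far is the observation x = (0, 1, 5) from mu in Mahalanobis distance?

Step 1 — centre the observation: (x - mu) = (-2, 1, 1).

Step 2 — invert Sigma (cofactor / det for 3×3, or solve directly):
  Sigma^{-1} = [[0.1355, -0.012, 0.0422],
 [-0.012, 0.1566, -0.0482],
 [0.0422, -0.0482, 0.1687]].

Step 3 — form the quadratic (x - mu)^T · Sigma^{-1} · (x - mu):
  Sigma^{-1} · (x - mu) = (-0.241, 0.1325, 0.0361).
  (x - mu)^T · [Sigma^{-1} · (x - mu)] = (-2)·(-0.241) + (1)·(0.1325) + (1)·(0.0361) = 0.6506.

Step 4 — take square root: d = √(0.6506) ≈ 0.8066.

d(x, mu) = √(0.6506) ≈ 0.8066


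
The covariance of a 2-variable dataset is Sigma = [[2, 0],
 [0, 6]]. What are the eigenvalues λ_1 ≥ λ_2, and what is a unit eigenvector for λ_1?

Step 1 — characteristic polynomial of 2×2 Sigma:
  det(Sigma - λI) = λ² - trace · λ + det = 0.
  trace = 2 + 6 = 8, det = 2·6 - (0)² = 12.
Step 2 — discriminant:
  Δ = trace² - 4·det = 64 - 48 = 16.
Step 3 — eigenvalues:
  λ = (trace ± √Δ)/2 = (8 ± 4)/2,
  λ_1 = 6,  λ_2 = 2.

Step 4 — unit eigenvector for λ_1: Sigma is diagonal, so its eigenvectors are the coordinate axes. λ_1 = 6 is the diagonal entry on the second coordinate axis, hence
  v_1 = (0, 1) (||v_1|| = 1).

λ_1 = 6,  λ_2 = 2;  v_1 ≈ (0, 1)


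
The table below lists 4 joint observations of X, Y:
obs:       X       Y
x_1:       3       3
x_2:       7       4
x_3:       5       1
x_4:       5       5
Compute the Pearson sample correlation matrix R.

Step 1 — column means:
  mean(X) = (3 + 7 + 5 + 5) / 4 = 20/4 = 5
  mean(Y) = (3 + 4 + 1 + 5) / 4 = 13/4 = 3.25

Step 2 — sample variances and covariances s[i,j] = (1/(n-1)) · Σ_k (x_{k,i} - mean_i) · (x_{k,j} - mean_j), with n-1 = 3:
  s[X,X] = ((-2)·(-2) + (2)·(2) + (0)·(0) + (0)·(0)) / 3 = 8/3 = 2.6667
  s[X,Y] = ((-2)·(-0.25) + (2)·(0.75) + (0)·(-2.25) + (0)·(1.75)) / 3 = 2/3 = 0.6667
  s[Y,Y] = ((-0.25)·(-0.25) + (0.75)·(0.75) + (-2.25)·(-2.25) + (1.75)·(1.75)) / 3 = 8.75/3 = 2.9167
  Sample standard deviations s_i = √(s[i,i]):
  s(X) = √(2.6667) = 1.633
  s(Y) = √(2.9167) = 1.7078

Step 3 — r_{ij} = s_{ij} / (s_i · s_j):
  r[X,X] = 1 (diagonal).
  r[X,Y] = 0.6667 / (1.633 · 1.7078) = 0.6667 / 2.7889 = 0.239
  r[Y,Y] = 1 (diagonal).

R is symmetric with unit diagonal. Assembling:

R = [[1, 0.239],
 [0.239, 1]]


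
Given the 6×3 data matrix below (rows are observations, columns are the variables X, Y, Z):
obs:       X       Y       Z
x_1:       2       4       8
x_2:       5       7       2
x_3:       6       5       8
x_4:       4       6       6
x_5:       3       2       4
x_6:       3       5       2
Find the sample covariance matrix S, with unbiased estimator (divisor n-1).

Step 1 — column means:
  mean(X) = (2 + 5 + 6 + 4 + 3 + 3) / 6 = 23/6 = 3.8333
  mean(Y) = (4 + 7 + 5 + 6 + 2 + 5) / 6 = 29/6 = 4.8333
  mean(Z) = (8 + 2 + 8 + 6 + 4 + 2) / 6 = 30/6 = 5

Step 2 — sample covariance S[i,j] = (1/(n-1)) · Σ_k (x_{k,i} - mean_i) · (x_{k,j} - mean_j), with n-1 = 5.
  S[X,X] = ((-1.8333)·(-1.8333) + (1.1667)·(1.1667) + (2.1667)·(2.1667) + (0.1667)·(0.1667) + (-0.8333)·(-0.8333) + (-0.8333)·(-0.8333)) / 5 = 10.8333/5 = 2.1667
  S[X,Y] = ((-1.8333)·(-0.8333) + (1.1667)·(2.1667) + (2.1667)·(0.1667) + (0.1667)·(1.1667) + (-0.8333)·(-2.8333) + (-0.8333)·(0.1667)) / 5 = 6.8333/5 = 1.3667
  S[X,Z] = ((-1.8333)·(3) + (1.1667)·(-3) + (2.1667)·(3) + (0.1667)·(1) + (-0.8333)·(-1) + (-0.8333)·(-3)) / 5 = 1/5 = 0.2
  S[Y,Y] = ((-0.8333)·(-0.8333) + (2.1667)·(2.1667) + (0.1667)·(0.1667) + (1.1667)·(1.1667) + (-2.8333)·(-2.8333) + (0.1667)·(0.1667)) / 5 = 14.8333/5 = 2.9667
  S[Y,Z] = ((-0.8333)·(3) + (2.1667)·(-3) + (0.1667)·(3) + (1.1667)·(1) + (-2.8333)·(-1) + (0.1667)·(-3)) / 5 = -5/5 = -1
  S[Z,Z] = ((3)·(3) + (-3)·(-3) + (3)·(3) + (1)·(1) + (-1)·(-1) + (-3)·(-3)) / 5 = 38/5 = 7.6

S is symmetric (S[j,i] = S[i,j]). Assembling:

S = [[2.1667, 1.3667, 0.2],
 [1.3667, 2.9667, -1],
 [0.2, -1, 7.6]]


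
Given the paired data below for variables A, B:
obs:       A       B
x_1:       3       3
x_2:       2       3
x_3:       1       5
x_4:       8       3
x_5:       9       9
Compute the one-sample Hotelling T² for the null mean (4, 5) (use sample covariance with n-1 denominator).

Step 1 — sample mean vector:
  mean(A) = (3 + 2 + 1 + 8 + 9) / 5 = 23/5 = 4.6
  mean(B) = (3 + 3 + 5 + 3 + 9) / 5 = 23/5 = 4.6
  x̄ = (4.6, 4.6),  deviation x̄ - mu_0 = (4.6, 4.6) - (4, 5) = (0.6, -0.4).

Step 2 — sample covariance matrix, S[i,j] = (1/(n-1)) · Σ_k (x_{k,i} - mean_i) · (x_{k,j} - mean_j), divisor n-1 = 4:
  S[A,A] = ((-1.6)·(-1.6) + (-2.6)·(-2.6) + (-3.6)·(-3.6) + (3.4)·(3.4) + (4.4)·(4.4)) / 4 = 53.2/4 = 13.3
  S[A,B] = ((-1.6)·(-1.6) + (-2.6)·(-1.6) + (-3.6)·(0.4) + (3.4)·(-1.6) + (4.4)·(4.4)) / 4 = 19.2/4 = 4.8
  S[B,B] = ((-1.6)·(-1.6) + (-1.6)·(-1.6) + (0.4)·(0.4) + (-1.6)·(-1.6) + (4.4)·(4.4)) / 4 = 27.2/4 = 6.8
  S = [[13.3, 4.8],
 [4.8, 6.8]].

Step 3 — invert S. det(S) = 13.3·6.8 - (4.8)² = 67.4.
  S^{-1} = (1/det) · [[d, -b], [-b, a]] = [[0.1009, -0.0712],
 [-0.0712, 0.1973]].

Step 4 — quadratic form (x̄ - mu_0)^T · S^{-1} · (x̄ - mu_0):
  S^{-1} · (x̄ - mu_0) = (0.089, -0.1217),
  (x̄ - mu_0)^T · [...] = (0.6)·(0.089) + (-0.4)·(-0.1217) = 0.1021.

Step 5 — scale by n: T² = 5 · 0.1021 = 0.5104.

T² ≈ 0.5104


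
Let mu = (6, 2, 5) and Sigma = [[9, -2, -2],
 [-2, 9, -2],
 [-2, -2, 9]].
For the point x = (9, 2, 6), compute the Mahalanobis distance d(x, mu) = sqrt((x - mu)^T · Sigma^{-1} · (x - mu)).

Step 1 — centre the observation: (x - mu) = (3, 0, 1).

Step 2 — invert Sigma (cofactor / det for 3×3, or solve directly):
  Sigma^{-1} = [[0.1273, 0.0364, 0.0364],
 [0.0364, 0.1273, 0.0364],
 [0.0364, 0.0364, 0.1273]].

Step 3 — form the quadratic (x - mu)^T · Sigma^{-1} · (x - mu):
  Sigma^{-1} · (x - mu) = (0.4182, 0.1455, 0.2364).
  (x - mu)^T · [Sigma^{-1} · (x - mu)] = (3)·(0.4182) + (0)·(0.1455) + (1)·(0.2364) = 1.4909.

Step 4 — take square root: d = √(1.4909) ≈ 1.221.

d(x, mu) = √(1.4909) ≈ 1.221


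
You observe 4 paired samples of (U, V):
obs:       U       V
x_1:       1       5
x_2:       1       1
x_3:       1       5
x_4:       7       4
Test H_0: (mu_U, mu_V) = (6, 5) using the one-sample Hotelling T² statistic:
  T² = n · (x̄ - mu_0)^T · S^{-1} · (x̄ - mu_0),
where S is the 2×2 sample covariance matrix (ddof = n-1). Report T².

Step 1 — sample mean vector:
  mean(U) = (1 + 1 + 1 + 7) / 4 = 10/4 = 2.5
  mean(V) = (5 + 1 + 5 + 4) / 4 = 15/4 = 3.75
  x̄ = (2.5, 3.75),  deviation x̄ - mu_0 = (2.5, 3.75) - (6, 5) = (-3.5, -1.25).

Step 2 — sample covariance matrix, S[i,j] = (1/(n-1)) · Σ_k (x_{k,i} - mean_i) · (x_{k,j} - mean_j), divisor n-1 = 3:
  S[U,U] = ((-1.5)·(-1.5) + (-1.5)·(-1.5) + (-1.5)·(-1.5) + (4.5)·(4.5)) / 3 = 27/3 = 9
  S[U,V] = ((-1.5)·(1.25) + (-1.5)·(-2.75) + (-1.5)·(1.25) + (4.5)·(0.25)) / 3 = 1.5/3 = 0.5
  S[V,V] = ((1.25)·(1.25) + (-2.75)·(-2.75) + (1.25)·(1.25) + (0.25)·(0.25)) / 3 = 10.75/3 = 3.5833
  S = [[9, 0.5],
 [0.5, 3.5833]].

Step 3 — invert S. det(S) = 9·3.5833 - (0.5)² = 32.
  S^{-1} = (1/det) · [[d, -b], [-b, a]] = [[0.112, -0.0156],
 [-0.0156, 0.2812]].

Step 4 — quadratic form (x̄ - mu_0)^T · S^{-1} · (x̄ - mu_0):
  S^{-1} · (x̄ - mu_0) = (-0.3724, -0.2969),
  (x̄ - mu_0)^T · [...] = (-3.5)·(-0.3724) + (-1.25)·(-0.2969) = 1.6745.

Step 5 — scale by n: T² = 4 · 1.6745 = 6.6979.

T² ≈ 6.6979


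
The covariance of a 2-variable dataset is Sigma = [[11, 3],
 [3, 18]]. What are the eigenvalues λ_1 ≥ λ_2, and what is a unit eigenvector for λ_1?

Step 1 — characteristic polynomial of 2×2 Sigma:
  det(Sigma - λI) = λ² - trace · λ + det = 0.
  trace = 11 + 18 = 29, det = 11·18 - (3)² = 189.
Step 2 — discriminant:
  Δ = trace² - 4·det = 841 - 756 = 85.
Step 3 — eigenvalues:
  λ = (trace ± √Δ)/2 = (29 ± 9.2195)/2,
  λ_1 = 19.1098,  λ_2 = 9.8902.

Step 4 — unit eigenvector for λ_1: solve (Sigma - λ_1 I)v = 0. First row:
  (11 - 19.1098)·v_x + (3)·v_y = 0, i.e. (-8.1098)·v_x + (3)·v_y = 0,
  so v ∝ (b, λ_1 - a) = (3, 8.1098) = u.
  ||u|| = √((3)² + (8.1098)²) = √(74.7684) ≈ 8.6469,
  v_1 = u/||u|| ≈ (0.3469, 0.9379) (||v_1|| = 1).

λ_1 = 19.1098,  λ_2 = 9.8902;  v_1 ≈ (0.3469, 0.9379)


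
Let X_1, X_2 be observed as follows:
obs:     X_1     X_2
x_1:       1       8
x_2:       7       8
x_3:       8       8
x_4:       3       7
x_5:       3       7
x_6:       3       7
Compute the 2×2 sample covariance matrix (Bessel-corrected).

Step 1 — column means:
  mean(X_1) = (1 + 7 + 8 + 3 + 3 + 3) / 6 = 25/6 = 4.1667
  mean(X_2) = (8 + 8 + 8 + 7 + 7 + 7) / 6 = 45/6 = 7.5

Step 2 — sample covariance S[i,j] = (1/(n-1)) · Σ_k (x_{k,i} - mean_i) · (x_{k,j} - mean_j), with n-1 = 5.
  S[X_1,X_1] = ((-3.1667)·(-3.1667) + (2.8333)·(2.8333) + (3.8333)·(3.8333) + (-1.1667)·(-1.1667) + (-1.1667)·(-1.1667) + (-1.1667)·(-1.1667)) / 5 = 36.8333/5 = 7.3667
  S[X_1,X_2] = ((-3.1667)·(0.5) + (2.8333)·(0.5) + (3.8333)·(0.5) + (-1.1667)·(-0.5) + (-1.1667)·(-0.5) + (-1.1667)·(-0.5)) / 5 = 3.5/5 = 0.7
  S[X_2,X_2] = ((0.5)·(0.5) + (0.5)·(0.5) + (0.5)·(0.5) + (-0.5)·(-0.5) + (-0.5)·(-0.5) + (-0.5)·(-0.5)) / 5 = 1.5/5 = 0.3

S is symmetric (S[j,i] = S[i,j]). Assembling:

S = [[7.3667, 0.7],
 [0.7, 0.3]]


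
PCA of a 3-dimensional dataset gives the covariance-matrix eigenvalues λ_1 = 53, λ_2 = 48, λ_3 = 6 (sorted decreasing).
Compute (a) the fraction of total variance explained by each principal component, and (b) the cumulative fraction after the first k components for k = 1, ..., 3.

Step 1 — total variance = trace(Sigma) = Σ λ_i = 53 + 48 + 6 = 107.

Step 2 — fraction explained by component i = λ_i / Σ λ:
  PC1: 53/107 = 0.4953
  PC2: 48/107 = 0.4486
  PC3: 6/107 = 0.0561

Step 3 — cumulative fraction after k components = (λ_1 + ... + λ_k) / Σ λ:
  k = 1: 53/107 = 0.4953
  k = 2: (53 + 48)/107 = 101/107 = 0.9439
  k = 3: (53 + 48 + 6)/107 = 107/107 = 1

Summary (fraction, with percent):

explained: PC1 0.4953 (49.53%), PC2 0.4486 (44.86%), PC3 0.0561 (5.61%);  cumulative: 0.4953, 0.9439, 1


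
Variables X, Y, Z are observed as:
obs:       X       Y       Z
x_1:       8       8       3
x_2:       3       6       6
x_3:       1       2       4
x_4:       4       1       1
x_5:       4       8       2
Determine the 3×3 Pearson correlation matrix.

Step 1 — column means:
  mean(X) = (8 + 3 + 1 + 4 + 4) / 5 = 20/5 = 4
  mean(Y) = (8 + 6 + 2 + 1 + 8) / 5 = 25/5 = 5
  mean(Z) = (3 + 6 + 4 + 1 + 2) / 5 = 16/5 = 3.2

Step 2 — sample variances and covariances s[i,j] = (1/(n-1)) · Σ_k (x_{k,i} - mean_i) · (x_{k,j} - mean_j), with n-1 = 4:
  s[X,X] = ((4)·(4) + (-1)·(-1) + (-3)·(-3) + (0)·(0) + (0)·(0)) / 4 = 26/4 = 6.5
  s[X,Y] = ((4)·(3) + (-1)·(1) + (-3)·(-3) + (0)·(-4) + (0)·(3)) / 4 = 20/4 = 5
  s[X,Z] = ((4)·(-0.2) + (-1)·(2.8) + (-3)·(0.8) + (0)·(-2.2) + (0)·(-1.2)) / 4 = -6/4 = -1.5
  s[Y,Y] = ((3)·(3) + (1)·(1) + (-3)·(-3) + (-4)·(-4) + (3)·(3)) / 4 = 44/4 = 11
  s[Y,Z] = ((3)·(-0.2) + (1)·(2.8) + (-3)·(0.8) + (-4)·(-2.2) + (3)·(-1.2)) / 4 = 5/4 = 1.25
  s[Z,Z] = ((-0.2)·(-0.2) + (2.8)·(2.8) + (0.8)·(0.8) + (-2.2)·(-2.2) + (-1.2)·(-1.2)) / 4 = 14.8/4 = 3.7
  Sample standard deviations s_i = √(s[i,i]):
  s(X) = √(6.5) = 2.5495
  s(Y) = √(11) = 3.3166
  s(Z) = √(3.7) = 1.9235

Step 3 — r_{ij} = s_{ij} / (s_i · s_j):
  r[X,X] = 1 (diagonal).
  r[X,Y] = 5 / (2.5495 · 3.3166) = 5 / 8.4558 = 0.5913
  r[X,Z] = -1.5 / (2.5495 · 1.9235) = -1.5 / 4.9041 = -0.3059
  r[Y,Y] = 1 (diagonal).
  r[Y,Z] = 1.25 / (3.3166 · 1.9235) = 1.25 / 6.3797 = 0.1959
  r[Z,Z] = 1 (diagonal).

R is symmetric with unit diagonal. Assembling:

R = [[1, 0.5913, -0.3059],
 [0.5913, 1, 0.1959],
 [-0.3059, 0.1959, 1]]


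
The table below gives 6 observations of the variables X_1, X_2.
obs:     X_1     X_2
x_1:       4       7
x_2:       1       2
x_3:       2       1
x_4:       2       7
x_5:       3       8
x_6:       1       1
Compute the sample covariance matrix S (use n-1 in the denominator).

Step 1 — column means:
  mean(X_1) = (4 + 1 + 2 + 2 + 3 + 1) / 6 = 13/6 = 2.1667
  mean(X_2) = (7 + 2 + 1 + 7 + 8 + 1) / 6 = 26/6 = 4.3333

Step 2 — sample covariance S[i,j] = (1/(n-1)) · Σ_k (x_{k,i} - mean_i) · (x_{k,j} - mean_j), with n-1 = 5.
  S[X_1,X_1] = ((1.8333)·(1.8333) + (-1.1667)·(-1.1667) + (-0.1667)·(-0.1667) + (-0.1667)·(-0.1667) + (0.8333)·(0.8333) + (-1.1667)·(-1.1667)) / 5 = 6.8333/5 = 1.3667
  S[X_1,X_2] = ((1.8333)·(2.6667) + (-1.1667)·(-2.3333) + (-0.1667)·(-3.3333) + (-0.1667)·(2.6667) + (0.8333)·(3.6667) + (-1.1667)·(-3.3333)) / 5 = 14.6667/5 = 2.9333
  S[X_2,X_2] = ((2.6667)·(2.6667) + (-2.3333)·(-2.3333) + (-3.3333)·(-3.3333) + (2.6667)·(2.6667) + (3.6667)·(3.6667) + (-3.3333)·(-3.3333)) / 5 = 55.3333/5 = 11.0667

S is symmetric (S[j,i] = S[i,j]). Assembling:

S = [[1.3667, 2.9333],
 [2.9333, 11.0667]]


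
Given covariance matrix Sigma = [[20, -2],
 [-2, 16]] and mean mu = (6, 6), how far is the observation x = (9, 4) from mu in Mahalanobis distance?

Step 1 — centre the observation: (x - mu) = (3, -2).

Step 2 — invert Sigma. det(Sigma) = 20·16 - (-2)² = 316.
  Sigma^{-1} = (1/det) · [[d, -b], [-b, a]] = [[0.0506, 0.0063],
 [0.0063, 0.0633]].

Step 3 — form the quadratic (x - mu)^T · Sigma^{-1} · (x - mu):
  Sigma^{-1} · (x - mu) = (0.1392, -0.1076).
  (x - mu)^T · [Sigma^{-1} · (x - mu)] = (3)·(0.1392) + (-2)·(-0.1076) = 0.6329.

Step 4 — take square root: d = √(0.6329) ≈ 0.7956.

d(x, mu) = √(0.6329) ≈ 0.7956


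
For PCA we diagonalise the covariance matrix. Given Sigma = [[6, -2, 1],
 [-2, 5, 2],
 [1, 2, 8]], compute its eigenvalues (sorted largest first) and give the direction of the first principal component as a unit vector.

Step 1 — characteristic polynomial p(λ) = det(λI - Sigma) = λ³ - tr·λ² + c_1·λ - det, where tr = trace, c_1 = sum of the principal 2×2 minors, det = det(Sigma):
  tr = 6 + 5 + 8 = 19,
  c_1 = (6·5 - (-2)²) + (6·8 - (1)²) + (5·8 - (2)²) = 26 + 47 + 36 = 109,
  det = 6·(5·8 - (2)²) - (-2)·((-2)·8 - (2)·(1)) + (1)·((-2)·(2) - 5·(1)) = 6·(36) - (-2)·(-18) + (1)·(-9) = 171.
  So p(λ) = λ³ - 19λ² + 109λ - 171.
Step 2 — look for an integer root (rational root theorem: any rational root is an integer divisor of 171). Testing λ = 9:
  p(9) = 729 - 1539 + 981 - 171 = 0  ✓
  Dividing out (λ - 9): p(λ) = (λ - 9)(λ² - 10λ + 19).
Step 3 — remaining eigenvalues from the quadratic λ² - 10λ + 19 = 0:
  Δ = 10² - 4·19 = 100 - 76 = 24,  λ = (10 ± √24)/2 = (10 ± 4.899)/2 ≈ 7.4495 or 2.5505.
  Sorted: λ_1 = 9,  λ_2 = 7.4495,  λ_3 = 2.5505  (check: sum = 19 = tr ✓).

Step 4 — unit eigenvector for λ_1 = 9: v spans the null space of (Sigma - λ_1 I), whose rows are
  r_1 = (-3, -2, 1),  r_2 = (-2, -4, 2),  r_3 = (1, 2, -1).
  v is orthogonal to every row, so take v ∝ r_1 × r_2 = ((-2)·(2) - (1)·(-4), (1)·(-2) - (-3)·(2), (-3)·(-4) - (-2)·(-2)) = (0, 4, 8).
  Rescale (divide by 4): u = (0, 1, 2).
  ||u|| = √((0)² + (1)² + (2)²) = √(5) ≈ 2.2361,  v_1 = u/||u|| ≈ (0, 0.4472, 0.8944) (||v_1|| = 1).

λ_1 = 9,  λ_2 = 7.4495,  λ_3 = 2.5505;  v_1 ≈ (0, 0.4472, 0.8944)


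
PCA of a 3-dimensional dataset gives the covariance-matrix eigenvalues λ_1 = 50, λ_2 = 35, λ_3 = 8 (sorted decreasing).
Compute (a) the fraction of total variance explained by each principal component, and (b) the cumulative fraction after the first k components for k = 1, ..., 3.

Step 1 — total variance = trace(Sigma) = Σ λ_i = 50 + 35 + 8 = 93.

Step 2 — fraction explained by component i = λ_i / Σ λ:
  PC1: 50/93 = 0.5376
  PC2: 35/93 = 0.3763
  PC3: 8/93 = 0.086

Step 3 — cumulative fraction after k components = (λ_1 + ... + λ_k) / Σ λ:
  k = 1: 50/93 = 0.5376
  k = 2: (50 + 35)/93 = 85/93 = 0.914
  k = 3: (50 + 35 + 8)/93 = 93/93 = 1

Summary (fraction, with percent):

explained: PC1 0.5376 (53.76%), PC2 0.3763 (37.63%), PC3 0.086 (8.6%);  cumulative: 0.5376, 0.914, 1


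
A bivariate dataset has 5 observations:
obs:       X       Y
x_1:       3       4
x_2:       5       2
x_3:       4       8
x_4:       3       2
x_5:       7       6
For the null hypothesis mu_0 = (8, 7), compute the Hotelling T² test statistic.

Step 1 — sample mean vector:
  mean(X) = (3 + 5 + 4 + 3 + 7) / 5 = 22/5 = 4.4
  mean(Y) = (4 + 2 + 8 + 2 + 6) / 5 = 22/5 = 4.4
  x̄ = (4.4, 4.4),  deviation x̄ - mu_0 = (4.4, 4.4) - (8, 7) = (-3.6, -2.6).

Step 2 — sample covariance matrix, S[i,j] = (1/(n-1)) · Σ_k (x_{k,i} - mean_i) · (x_{k,j} - mean_j), divisor n-1 = 4:
  S[X,X] = ((-1.4)·(-1.4) + (0.6)·(0.6) + (-0.4)·(-0.4) + (-1.4)·(-1.4) + (2.6)·(2.6)) / 4 = 11.2/4 = 2.8
  S[X,Y] = ((-1.4)·(-0.4) + (0.6)·(-2.4) + (-0.4)·(3.6) + (-1.4)·(-2.4) + (2.6)·(1.6)) / 4 = 5.2/4 = 1.3
  S[Y,Y] = ((-0.4)·(-0.4) + (-2.4)·(-2.4) + (3.6)·(3.6) + (-2.4)·(-2.4) + (1.6)·(1.6)) / 4 = 27.2/4 = 6.8
  S = [[2.8, 1.3],
 [1.3, 6.8]].

Step 3 — invert S. det(S) = 2.8·6.8 - (1.3)² = 17.35.
  S^{-1} = (1/det) · [[d, -b], [-b, a]] = [[0.3919, -0.0749],
 [-0.0749, 0.1614]].

Step 4 — quadratic form (x̄ - mu_0)^T · S^{-1} · (x̄ - mu_0):
  S^{-1} · (x̄ - mu_0) = (-1.2161, -0.1499),
  (x̄ - mu_0)^T · [...] = (-3.6)·(-1.2161) + (-2.6)·(-0.1499) = 4.7677.

Step 5 — scale by n: T² = 5 · 4.7677 = 23.8386.

T² ≈ 23.8386


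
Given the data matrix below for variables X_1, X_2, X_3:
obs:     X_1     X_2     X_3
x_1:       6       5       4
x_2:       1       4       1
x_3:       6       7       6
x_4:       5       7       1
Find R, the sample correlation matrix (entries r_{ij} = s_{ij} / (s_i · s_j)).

Step 1 — column means:
  mean(X_1) = (6 + 1 + 6 + 5) / 4 = 18/4 = 4.5
  mean(X_2) = (5 + 4 + 7 + 7) / 4 = 23/4 = 5.75
  mean(X_3) = (4 + 1 + 6 + 1) / 4 = 12/4 = 3

Step 2 — sample variances and covariances s[i,j] = (1/(n-1)) · Σ_k (x_{k,i} - mean_i) · (x_{k,j} - mean_j), with n-1 = 3:
  s[X_1,X_1] = ((1.5)·(1.5) + (-3.5)·(-3.5) + (1.5)·(1.5) + (0.5)·(0.5)) / 3 = 17/3 = 5.6667
  s[X_1,X_2] = ((1.5)·(-0.75) + (-3.5)·(-1.75) + (1.5)·(1.25) + (0.5)·(1.25)) / 3 = 7.5/3 = 2.5
  s[X_1,X_3] = ((1.5)·(1) + (-3.5)·(-2) + (1.5)·(3) + (0.5)·(-2)) / 3 = 12/3 = 4
  s[X_2,X_2] = ((-0.75)·(-0.75) + (-1.75)·(-1.75) + (1.25)·(1.25) + (1.25)·(1.25)) / 3 = 6.75/3 = 2.25
  s[X_2,X_3] = ((-0.75)·(1) + (-1.75)·(-2) + (1.25)·(3) + (1.25)·(-2)) / 3 = 4/3 = 1.3333
  s[X_3,X_3] = ((1)·(1) + (-2)·(-2) + (3)·(3) + (-2)·(-2)) / 3 = 18/3 = 6
  Sample standard deviations s_i = √(s[i,i]):
  s(X_1) = √(5.6667) = 2.3805
  s(X_2) = √(2.25) = 1.5
  s(X_3) = √(6) = 2.4495

Step 3 — r_{ij} = s_{ij} / (s_i · s_j):
  r[X_1,X_1] = 1 (diagonal).
  r[X_1,X_2] = 2.5 / (2.3805 · 1.5) = 2.5 / 3.5707 = 0.7001
  r[X_1,X_3] = 4 / (2.3805 · 2.4495) = 4 / 5.831 = 0.686
  r[X_2,X_2] = 1 (diagonal).
  r[X_2,X_3] = 1.3333 / (1.5 · 2.4495) = 1.3333 / 3.6742 = 0.3629
  r[X_3,X_3] = 1 (diagonal).

R is symmetric with unit diagonal. Assembling:

R = [[1, 0.7001, 0.686],
 [0.7001, 1, 0.3629],
 [0.686, 0.3629, 1]]


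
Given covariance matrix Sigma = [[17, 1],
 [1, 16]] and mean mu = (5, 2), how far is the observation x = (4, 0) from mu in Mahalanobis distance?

Step 1 — centre the observation: (x - mu) = (-1, -2).

Step 2 — invert Sigma. det(Sigma) = 17·16 - (1)² = 271.
  Sigma^{-1} = (1/det) · [[d, -b], [-b, a]] = [[0.059, -0.0037],
 [-0.0037, 0.0627]].

Step 3 — form the quadratic (x - mu)^T · Sigma^{-1} · (x - mu):
  Sigma^{-1} · (x - mu) = (-0.0517, -0.1218).
  (x - mu)^T · [Sigma^{-1} · (x - mu)] = (-1)·(-0.0517) + (-2)·(-0.1218) = 0.2952.

Step 4 — take square root: d = √(0.2952) ≈ 0.5433.

d(x, mu) = √(0.2952) ≈ 0.5433


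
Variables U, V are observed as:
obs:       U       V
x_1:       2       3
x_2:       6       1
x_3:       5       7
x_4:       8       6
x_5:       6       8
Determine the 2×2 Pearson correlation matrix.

Step 1 — column means:
  mean(U) = (2 + 6 + 5 + 8 + 6) / 5 = 27/5 = 5.4
  mean(V) = (3 + 1 + 7 + 6 + 8) / 5 = 25/5 = 5

Step 2 — sample variances and covariances s[i,j] = (1/(n-1)) · Σ_k (x_{k,i} - mean_i) · (x_{k,j} - mean_j), with n-1 = 4:
  s[U,U] = ((-3.4)·(-3.4) + (0.6)·(0.6) + (-0.4)·(-0.4) + (2.6)·(2.6) + (0.6)·(0.6)) / 4 = 19.2/4 = 4.8
  s[U,V] = ((-3.4)·(-2) + (0.6)·(-4) + (-0.4)·(2) + (2.6)·(1) + (0.6)·(3)) / 4 = 8/4 = 2
  s[V,V] = ((-2)·(-2) + (-4)·(-4) + (2)·(2) + (1)·(1) + (3)·(3)) / 4 = 34/4 = 8.5
  Sample standard deviations s_i = √(s[i,i]):
  s(U) = √(4.8) = 2.1909
  s(V) = √(8.5) = 2.9155

Step 3 — r_{ij} = s_{ij} / (s_i · s_j):
  r[U,U] = 1 (diagonal).
  r[U,V] = 2 / (2.1909 · 2.9155) = 2 / 6.3875 = 0.3131
  r[V,V] = 1 (diagonal).

R is symmetric with unit diagonal. Assembling:

R = [[1, 0.3131],
 [0.3131, 1]]


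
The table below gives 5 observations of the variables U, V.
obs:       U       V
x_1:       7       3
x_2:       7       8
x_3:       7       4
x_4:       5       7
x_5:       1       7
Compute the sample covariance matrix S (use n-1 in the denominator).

Step 1 — column means:
  mean(U) = (7 + 7 + 7 + 5 + 1) / 5 = 27/5 = 5.4
  mean(V) = (3 + 8 + 4 + 7 + 7) / 5 = 29/5 = 5.8

Step 2 — sample covariance S[i,j] = (1/(n-1)) · Σ_k (x_{k,i} - mean_i) · (x_{k,j} - mean_j), with n-1 = 4.
  S[U,U] = ((1.6)·(1.6) + (1.6)·(1.6) + (1.6)·(1.6) + (-0.4)·(-0.4) + (-4.4)·(-4.4)) / 4 = 27.2/4 = 6.8
  S[U,V] = ((1.6)·(-2.8) + (1.6)·(2.2) + (1.6)·(-1.8) + (-0.4)·(1.2) + (-4.4)·(1.2)) / 4 = -9.6/4 = -2.4
  S[V,V] = ((-2.8)·(-2.8) + (2.2)·(2.2) + (-1.8)·(-1.8) + (1.2)·(1.2) + (1.2)·(1.2)) / 4 = 18.8/4 = 4.7

S is symmetric (S[j,i] = S[i,j]). Assembling:

S = [[6.8, -2.4],
 [-2.4, 4.7]]


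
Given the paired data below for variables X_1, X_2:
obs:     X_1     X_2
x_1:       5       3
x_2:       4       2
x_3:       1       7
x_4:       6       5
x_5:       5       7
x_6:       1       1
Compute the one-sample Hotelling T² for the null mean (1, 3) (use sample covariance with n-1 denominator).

Step 1 — sample mean vector:
  mean(X_1) = (5 + 4 + 1 + 6 + 5 + 1) / 6 = 22/6 = 3.6667
  mean(X_2) = (3 + 2 + 7 + 5 + 7 + 1) / 6 = 25/6 = 4.1667
  x̄ = (3.6667, 4.1667),  deviation x̄ - mu_0 = (3.6667, 4.1667) - (1, 3) = (2.6667, 1.1667).

Step 2 — sample covariance matrix, S[i,j] = (1/(n-1)) · Σ_k (x_{k,i} - mean_i) · (x_{k,j} - mean_j), divisor n-1 = 5:
  S[X_1,X_1] = ((1.3333)·(1.3333) + (0.3333)·(0.3333) + (-2.6667)·(-2.6667) + (2.3333)·(2.3333) + (1.3333)·(1.3333) + (-2.6667)·(-2.6667)) / 5 = 23.3333/5 = 4.6667
  S[X_1,X_2] = ((1.3333)·(-1.1667) + (0.3333)·(-2.1667) + (-2.6667)·(2.8333) + (2.3333)·(0.8333) + (1.3333)·(2.8333) + (-2.6667)·(-3.1667)) / 5 = 4.3333/5 = 0.8667
  S[X_2,X_2] = ((-1.1667)·(-1.1667) + (-2.1667)·(-2.1667) + (2.8333)·(2.8333) + (0.8333)·(0.8333) + (2.8333)·(2.8333) + (-3.1667)·(-3.1667)) / 5 = 32.8333/5 = 6.5667
  S = [[4.6667, 0.8667],
 [0.8667, 6.5667]].

Step 3 — invert S. det(S) = 4.6667·6.5667 - (0.8667)² = 29.8933.
  S^{-1} = (1/det) · [[d, -b], [-b, a]] = [[0.2197, -0.029],
 [-0.029, 0.1561]].

Step 4 — quadratic form (x̄ - mu_0)^T · S^{-1} · (x̄ - mu_0):
  S^{-1} · (x̄ - mu_0) = (0.552, 0.1048),
  (x̄ - mu_0)^T · [...] = (2.6667)·(0.552) + (1.1667)·(0.1048) = 1.5942.

Step 5 — scale by n: T² = 6 · 1.5942 = 9.5651.

T² ≈ 9.5651


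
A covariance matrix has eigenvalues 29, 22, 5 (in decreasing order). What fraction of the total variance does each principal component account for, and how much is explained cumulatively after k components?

Step 1 — total variance = trace(Sigma) = Σ λ_i = 29 + 22 + 5 = 56.

Step 2 — fraction explained by component i = λ_i / Σ λ:
  PC1: 29/56 = 0.5179
  PC2: 22/56 = 0.3929
  PC3: 5/56 = 0.0893

Step 3 — cumulative fraction after k components = (λ_1 + ... + λ_k) / Σ λ:
  k = 1: 29/56 = 0.5179
  k = 2: (29 + 22)/56 = 51/56 = 0.9107
  k = 3: (29 + 22 + 5)/56 = 56/56 = 1

Summary (fraction, with percent):

explained: PC1 0.5179 (51.79%), PC2 0.3929 (39.29%), PC3 0.0893 (8.93%);  cumulative: 0.5179, 0.9107, 1


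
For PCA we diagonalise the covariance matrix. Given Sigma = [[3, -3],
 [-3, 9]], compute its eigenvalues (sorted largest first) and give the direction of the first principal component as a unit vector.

Step 1 — characteristic polynomial of 2×2 Sigma:
  det(Sigma - λI) = λ² - trace · λ + det = 0.
  trace = 3 + 9 = 12, det = 3·9 - (-3)² = 18.
Step 2 — discriminant:
  Δ = trace² - 4·det = 144 - 72 = 72.
Step 3 — eigenvalues:
  λ = (trace ± √Δ)/2 = (12 ± 8.4853)/2,
  λ_1 = 10.2426,  λ_2 = 1.7574.

Step 4 — unit eigenvector for λ_1: solve (Sigma - λ_1 I)v = 0. First row:
  (3 - 10.2426)·v_x + (-3)·v_y = 0, i.e. (-7.2426)·v_x + (-3)·v_y = 0,
  so v ∝ (b, λ_1 - a) = (-3, 7.2426); multiply by -1 so the first entry is positive: u = (3, -7.2426).
  ||u|| = √((3)² + (-7.2426)²) = √(61.4558) ≈ 7.8394,
  v_1 = u/||u|| ≈ (0.3827, -0.9239) (||v_1|| = 1).

λ_1 = 10.2426,  λ_2 = 1.7574;  v_1 ≈ (0.3827, -0.9239)


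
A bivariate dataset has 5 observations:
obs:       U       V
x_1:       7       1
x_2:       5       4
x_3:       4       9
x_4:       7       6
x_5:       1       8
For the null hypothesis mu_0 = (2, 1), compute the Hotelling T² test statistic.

Step 1 — sample mean vector:
  mean(U) = (7 + 5 + 4 + 7 + 1) / 5 = 24/5 = 4.8
  mean(V) = (1 + 4 + 9 + 6 + 8) / 5 = 28/5 = 5.6
  x̄ = (4.8, 5.6),  deviation x̄ - mu_0 = (4.8, 5.6) - (2, 1) = (2.8, 4.6).

Step 2 — sample covariance matrix, S[i,j] = (1/(n-1)) · Σ_k (x_{k,i} - mean_i) · (x_{k,j} - mean_j), divisor n-1 = 4:
  S[U,U] = ((2.2)·(2.2) + (0.2)·(0.2) + (-0.8)·(-0.8) + (2.2)·(2.2) + (-3.8)·(-3.8)) / 4 = 24.8/4 = 6.2
  S[U,V] = ((2.2)·(-4.6) + (0.2)·(-1.6) + (-0.8)·(3.4) + (2.2)·(0.4) + (-3.8)·(2.4)) / 4 = -21.4/4 = -5.35
  S[V,V] = ((-4.6)·(-4.6) + (-1.6)·(-1.6) + (3.4)·(3.4) + (0.4)·(0.4) + (2.4)·(2.4)) / 4 = 41.2/4 = 10.3
  S = [[6.2, -5.35],
 [-5.35, 10.3]].

Step 3 — invert S. det(S) = 6.2·10.3 - (-5.35)² = 35.2375.
  S^{-1} = (1/det) · [[d, -b], [-b, a]] = [[0.2923, 0.1518],
 [0.1518, 0.1759]].

Step 4 — quadratic form (x̄ - mu_0)^T · S^{-1} · (x̄ - mu_0):
  S^{-1} · (x̄ - mu_0) = (1.5168, 1.2345),
  (x̄ - mu_0)^T · [...] = (2.8)·(1.5168) + (4.6)·(1.2345) = 9.9258.

Step 5 — scale by n: T² = 5 · 9.9258 = 49.6289.

T² ≈ 49.6289


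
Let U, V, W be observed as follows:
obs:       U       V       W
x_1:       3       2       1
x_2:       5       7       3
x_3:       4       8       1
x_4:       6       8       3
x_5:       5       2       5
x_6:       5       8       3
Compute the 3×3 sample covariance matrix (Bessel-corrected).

Step 1 — column means:
  mean(U) = (3 + 5 + 4 + 6 + 5 + 5) / 6 = 28/6 = 4.6667
  mean(V) = (2 + 7 + 8 + 8 + 2 + 8) / 6 = 35/6 = 5.8333
  mean(W) = (1 + 3 + 1 + 3 + 5 + 3) / 6 = 16/6 = 2.6667

Step 2 — sample covariance S[i,j] = (1/(n-1)) · Σ_k (x_{k,i} - mean_i) · (x_{k,j} - mean_j), with n-1 = 5.
  S[U,U] = ((-1.6667)·(-1.6667) + (0.3333)·(0.3333) + (-0.6667)·(-0.6667) + (1.3333)·(1.3333) + (0.3333)·(0.3333) + (0.3333)·(0.3333)) / 5 = 5.3333/5 = 1.0667
  S[U,V] = ((-1.6667)·(-3.8333) + (0.3333)·(1.1667) + (-0.6667)·(2.1667) + (1.3333)·(2.1667) + (0.3333)·(-3.8333) + (0.3333)·(2.1667)) / 5 = 7.6667/5 = 1.5333
  S[U,W] = ((-1.6667)·(-1.6667) + (0.3333)·(0.3333) + (-0.6667)·(-1.6667) + (1.3333)·(0.3333) + (0.3333)·(2.3333) + (0.3333)·(0.3333)) / 5 = 5.3333/5 = 1.0667
  S[V,V] = ((-3.8333)·(-3.8333) + (1.1667)·(1.1667) + (2.1667)·(2.1667) + (2.1667)·(2.1667) + (-3.8333)·(-3.8333) + (2.1667)·(2.1667)) / 5 = 44.8333/5 = 8.9667
  S[V,W] = ((-3.8333)·(-1.6667) + (1.1667)·(0.3333) + (2.1667)·(-1.6667) + (2.1667)·(0.3333) + (-3.8333)·(2.3333) + (2.1667)·(0.3333)) / 5 = -4.3333/5 = -0.8667
  S[W,W] = ((-1.6667)·(-1.6667) + (0.3333)·(0.3333) + (-1.6667)·(-1.6667) + (0.3333)·(0.3333) + (2.3333)·(2.3333) + (0.3333)·(0.3333)) / 5 = 11.3333/5 = 2.2667

S is symmetric (S[j,i] = S[i,j]). Assembling:

S = [[1.0667, 1.5333, 1.0667],
 [1.5333, 8.9667, -0.8667],
 [1.0667, -0.8667, 2.2667]]


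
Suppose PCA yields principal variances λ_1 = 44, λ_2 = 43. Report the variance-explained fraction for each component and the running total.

Step 1 — total variance = trace(Sigma) = Σ λ_i = 44 + 43 = 87.

Step 2 — fraction explained by component i = λ_i / Σ λ:
  PC1: 44/87 = 0.5057
  PC2: 43/87 = 0.4943

Step 3 — cumulative fraction after k components = (λ_1 + ... + λ_k) / Σ λ:
  k = 1: 44/87 = 0.5057
  k = 2: (44 + 43)/87 = 87/87 = 1

Summary (fraction, with percent):

explained: PC1 0.5057 (50.57%), PC2 0.4943 (49.43%);  cumulative: 0.5057, 1


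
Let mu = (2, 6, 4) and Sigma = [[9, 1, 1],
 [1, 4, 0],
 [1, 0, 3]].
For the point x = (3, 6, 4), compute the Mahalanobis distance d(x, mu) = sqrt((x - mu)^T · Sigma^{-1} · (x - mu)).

Step 1 — centre the observation: (x - mu) = (1, 0, 0).

Step 2 — invert Sigma (cofactor / det for 3×3, or solve directly):
  Sigma^{-1} = [[0.1188, -0.0297, -0.0396],
 [-0.0297, 0.2574, 0.0099],
 [-0.0396, 0.0099, 0.3465]].

Step 3 — form the quadratic (x - mu)^T · Sigma^{-1} · (x - mu):
  Sigma^{-1} · (x - mu) = (0.1188, -0.0297, -0.0396).
  (x - mu)^T · [Sigma^{-1} · (x - mu)] = (1)·(0.1188) + (0)·(-0.0297) + (0)·(-0.0396) = 0.1188.

Step 4 — take square root: d = √(0.1188) ≈ 0.3447.

d(x, mu) = √(0.1188) ≈ 0.3447


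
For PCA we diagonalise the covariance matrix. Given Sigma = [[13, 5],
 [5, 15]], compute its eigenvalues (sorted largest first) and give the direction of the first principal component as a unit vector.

Step 1 — characteristic polynomial of 2×2 Sigma:
  det(Sigma - λI) = λ² - trace · λ + det = 0.
  trace = 13 + 15 = 28, det = 13·15 - (5)² = 170.
Step 2 — discriminant:
  Δ = trace² - 4·det = 784 - 680 = 104.
Step 3 — eigenvalues:
  λ = (trace ± √Δ)/2 = (28 ± 10.198)/2,
  λ_1 = 19.099,  λ_2 = 8.901.

Step 4 — unit eigenvector for λ_1: solve (Sigma - λ_1 I)v = 0. First row:
  (13 - 19.099)·v_x + (5)·v_y = 0, i.e. (-6.099)·v_x + (5)·v_y = 0,
  so v ∝ (b, λ_1 - a) = (5, 6.099) = u.
  ||u|| = √((5)² + (6.099)²) = √(62.198) ≈ 7.8866,
  v_1 = u/||u|| ≈ (0.634, 0.7733) (||v_1|| = 1).

λ_1 = 19.099,  λ_2 = 8.901;  v_1 ≈ (0.634, 0.7733)


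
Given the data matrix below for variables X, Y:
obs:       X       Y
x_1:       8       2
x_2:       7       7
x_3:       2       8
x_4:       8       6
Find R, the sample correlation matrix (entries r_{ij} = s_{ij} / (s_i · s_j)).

Step 1 — column means:
  mean(X) = (8 + 7 + 2 + 8) / 4 = 25/4 = 6.25
  mean(Y) = (2 + 7 + 8 + 6) / 4 = 23/4 = 5.75

Step 2 — sample variances and covariances s[i,j] = (1/(n-1)) · Σ_k (x_{k,i} - mean_i) · (x_{k,j} - mean_j), with n-1 = 3:
  s[X,X] = ((1.75)·(1.75) + (0.75)·(0.75) + (-4.25)·(-4.25) + (1.75)·(1.75)) / 3 = 24.75/3 = 8.25
  s[X,Y] = ((1.75)·(-3.75) + (0.75)·(1.25) + (-4.25)·(2.25) + (1.75)·(0.25)) / 3 = -14.75/3 = -4.9167
  s[Y,Y] = ((-3.75)·(-3.75) + (1.25)·(1.25) + (2.25)·(2.25) + (0.25)·(0.25)) / 3 = 20.75/3 = 6.9167
  Sample standard deviations s_i = √(s[i,i]):
  s(X) = √(8.25) = 2.8723
  s(Y) = √(6.9167) = 2.63

Step 3 — r_{ij} = s_{ij} / (s_i · s_j):
  r[X,X] = 1 (diagonal).
  r[X,Y] = -4.9167 / (2.8723 · 2.63) = -4.9167 / 7.554 = -0.6509
  r[Y,Y] = 1 (diagonal).

R is symmetric with unit diagonal. Assembling:

R = [[1, -0.6509],
 [-0.6509, 1]]


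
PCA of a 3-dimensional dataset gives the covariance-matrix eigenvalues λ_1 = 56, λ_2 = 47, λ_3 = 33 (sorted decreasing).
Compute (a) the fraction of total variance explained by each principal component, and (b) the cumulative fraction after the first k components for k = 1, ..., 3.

Step 1 — total variance = trace(Sigma) = Σ λ_i = 56 + 47 + 33 = 136.

Step 2 — fraction explained by component i = λ_i / Σ λ:
  PC1: 56/136 = 0.4118
  PC2: 47/136 = 0.3456
  PC3: 33/136 = 0.2426

Step 3 — cumulative fraction after k components = (λ_1 + ... + λ_k) / Σ λ:
  k = 1: 56/136 = 0.4118
  k = 2: (56 + 47)/136 = 103/136 = 0.7574
  k = 3: (56 + 47 + 33)/136 = 136/136 = 1

Summary (fraction, with percent):

explained: PC1 0.4118 (41.18%), PC2 0.3456 (34.56%), PC3 0.2426 (24.26%);  cumulative: 0.4118, 0.7574, 1


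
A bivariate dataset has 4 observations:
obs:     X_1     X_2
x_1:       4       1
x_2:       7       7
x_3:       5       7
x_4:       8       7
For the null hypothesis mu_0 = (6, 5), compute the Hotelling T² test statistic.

Step 1 — sample mean vector:
  mean(X_1) = (4 + 7 + 5 + 8) / 4 = 24/4 = 6
  mean(X_2) = (1 + 7 + 7 + 7) / 4 = 22/4 = 5.5
  x̄ = (6, 5.5),  deviation x̄ - mu_0 = (6, 5.5) - (6, 5) = (0, 0.5).

Step 2 — sample covariance matrix, S[i,j] = (1/(n-1)) · Σ_k (x_{k,i} - mean_i) · (x_{k,j} - mean_j), divisor n-1 = 3:
  S[X_1,X_1] = ((-2)·(-2) + (1)·(1) + (-1)·(-1) + (2)·(2)) / 3 = 10/3 = 3.3333
  S[X_1,X_2] = ((-2)·(-4.5) + (1)·(1.5) + (-1)·(1.5) + (2)·(1.5)) / 3 = 12/3 = 4
  S[X_2,X_2] = ((-4.5)·(-4.5) + (1.5)·(1.5) + (1.5)·(1.5) + (1.5)·(1.5)) / 3 = 27/3 = 9
  S = [[3.3333, 4],
 [4, 9]].

Step 3 — invert S. det(S) = 3.3333·9 - (4)² = 14.
  S^{-1} = (1/det) · [[d, -b], [-b, a]] = [[0.6429, -0.2857],
 [-0.2857, 0.2381]].

Step 4 — quadratic form (x̄ - mu_0)^T · S^{-1} · (x̄ - mu_0):
  S^{-1} · (x̄ - mu_0) = (-0.1429, 0.119),
  (x̄ - mu_0)^T · [...] = (0)·(-0.1429) + (0.5)·(0.119) = 0.0595.

Step 5 — scale by n: T² = 4 · 0.0595 = 0.2381.

T² ≈ 0.2381


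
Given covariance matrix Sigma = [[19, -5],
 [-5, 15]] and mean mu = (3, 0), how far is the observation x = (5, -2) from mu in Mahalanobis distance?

Step 1 — centre the observation: (x - mu) = (2, -2).

Step 2 — invert Sigma. det(Sigma) = 19·15 - (-5)² = 260.
  Sigma^{-1} = (1/det) · [[d, -b], [-b, a]] = [[0.0577, 0.0192],
 [0.0192, 0.0731]].

Step 3 — form the quadratic (x - mu)^T · Sigma^{-1} · (x - mu):
  Sigma^{-1} · (x - mu) = (0.0769, -0.1077).
  (x - mu)^T · [Sigma^{-1} · (x - mu)] = (2)·(0.0769) + (-2)·(-0.1077) = 0.3692.

Step 4 — take square root: d = √(0.3692) ≈ 0.6076.

d(x, mu) = √(0.3692) ≈ 0.6076


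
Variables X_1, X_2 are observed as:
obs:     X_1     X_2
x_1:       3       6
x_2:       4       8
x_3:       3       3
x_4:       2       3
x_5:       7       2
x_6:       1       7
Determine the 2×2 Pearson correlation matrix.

Step 1 — column means:
  mean(X_1) = (3 + 4 + 3 + 2 + 7 + 1) / 6 = 20/6 = 3.3333
  mean(X_2) = (6 + 8 + 3 + 3 + 2 + 7) / 6 = 29/6 = 4.8333

Step 2 — sample variances and covariances s[i,j] = (1/(n-1)) · Σ_k (x_{k,i} - mean_i) · (x_{k,j} - mean_j), with n-1 = 5:
  s[X_1,X_1] = ((-0.3333)·(-0.3333) + (0.6667)·(0.6667) + (-0.3333)·(-0.3333) + (-1.3333)·(-1.3333) + (3.6667)·(3.6667) + (-2.3333)·(-2.3333)) / 5 = 21.3333/5 = 4.2667
  s[X_1,X_2] = ((-0.3333)·(1.1667) + (0.6667)·(3.1667) + (-0.3333)·(-1.8333) + (-1.3333)·(-1.8333) + (3.6667)·(-2.8333) + (-2.3333)·(2.1667)) / 5 = -10.6667/5 = -2.1333
  s[X_2,X_2] = ((1.1667)·(1.1667) + (3.1667)·(3.1667) + (-1.8333)·(-1.8333) + (-1.8333)·(-1.8333) + (-2.8333)·(-2.8333) + (2.1667)·(2.1667)) / 5 = 30.8333/5 = 6.1667
  Sample standard deviations s_i = √(s[i,i]):
  s(X_1) = √(4.2667) = 2.0656
  s(X_2) = √(6.1667) = 2.4833

Step 3 — r_{ij} = s_{ij} / (s_i · s_j):
  r[X_1,X_1] = 1 (diagonal).
  r[X_1,X_2] = -2.1333 / (2.0656 · 2.4833) = -2.1333 / 5.1294 = -0.4159
  r[X_2,X_2] = 1 (diagonal).

R is symmetric with unit diagonal. Assembling:

R = [[1, -0.4159],
 [-0.4159, 1]]


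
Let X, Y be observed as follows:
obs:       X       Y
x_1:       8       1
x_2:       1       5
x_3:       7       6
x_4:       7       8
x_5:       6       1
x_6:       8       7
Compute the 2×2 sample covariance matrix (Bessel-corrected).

Step 1 — column means:
  mean(X) = (8 + 1 + 7 + 7 + 6 + 8) / 6 = 37/6 = 6.1667
  mean(Y) = (1 + 5 + 6 + 8 + 1 + 7) / 6 = 28/6 = 4.6667

Step 2 — sample covariance S[i,j] = (1/(n-1)) · Σ_k (x_{k,i} - mean_i) · (x_{k,j} - mean_j), with n-1 = 5.
  S[X,X] = ((1.8333)·(1.8333) + (-5.1667)·(-5.1667) + (0.8333)·(0.8333) + (0.8333)·(0.8333) + (-0.1667)·(-0.1667) + (1.8333)·(1.8333)) / 5 = 34.8333/5 = 6.9667
  S[X,Y] = ((1.8333)·(-3.6667) + (-5.1667)·(0.3333) + (0.8333)·(1.3333) + (0.8333)·(3.3333) + (-0.1667)·(-3.6667) + (1.8333)·(2.3333)) / 5 = 0.3333/5 = 0.0667
  S[Y,Y] = ((-3.6667)·(-3.6667) + (0.3333)·(0.3333) + (1.3333)·(1.3333) + (3.3333)·(3.3333) + (-3.6667)·(-3.6667) + (2.3333)·(2.3333)) / 5 = 45.3333/5 = 9.0667

S is symmetric (S[j,i] = S[i,j]). Assembling:

S = [[6.9667, 0.0667],
 [0.0667, 9.0667]]


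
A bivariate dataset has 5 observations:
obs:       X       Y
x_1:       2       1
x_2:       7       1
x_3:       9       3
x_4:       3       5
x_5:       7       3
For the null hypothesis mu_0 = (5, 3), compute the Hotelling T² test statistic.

Step 1 — sample mean vector:
  mean(X) = (2 + 7 + 9 + 3 + 7) / 5 = 28/5 = 5.6
  mean(Y) = (1 + 1 + 3 + 5 + 3) / 5 = 13/5 = 2.6
  x̄ = (5.6, 2.6),  deviation x̄ - mu_0 = (5.6, 2.6) - (5, 3) = (0.6, -0.4).

Step 2 — sample covariance matrix, S[i,j] = (1/(n-1)) · Σ_k (x_{k,i} - mean_i) · (x_{k,j} - mean_j), divisor n-1 = 4:
  S[X,X] = ((-3.6)·(-3.6) + (1.4)·(1.4) + (3.4)·(3.4) + (-2.6)·(-2.6) + (1.4)·(1.4)) / 4 = 35.2/4 = 8.8
  S[X,Y] = ((-3.6)·(-1.6) + (1.4)·(-1.6) + (3.4)·(0.4) + (-2.6)·(2.4) + (1.4)·(0.4)) / 4 = -0.8/4 = -0.2
  S[Y,Y] = ((-1.6)·(-1.6) + (-1.6)·(-1.6) + (0.4)·(0.4) + (2.4)·(2.4) + (0.4)·(0.4)) / 4 = 11.2/4 = 2.8
  S = [[8.8, -0.2],
 [-0.2, 2.8]].

Step 3 — invert S. det(S) = 8.8·2.8 - (-0.2)² = 24.6.
  S^{-1} = (1/det) · [[d, -b], [-b, a]] = [[0.1138, 0.0081],
 [0.0081, 0.3577]].

Step 4 — quadratic form (x̄ - mu_0)^T · S^{-1} · (x̄ - mu_0):
  S^{-1} · (x̄ - mu_0) = (0.065, -0.1382),
  (x̄ - mu_0)^T · [...] = (0.6)·(0.065) + (-0.4)·(-0.1382) = 0.0943.

Step 5 — scale by n: T² = 5 · 0.0943 = 0.4715.

T² ≈ 0.4715


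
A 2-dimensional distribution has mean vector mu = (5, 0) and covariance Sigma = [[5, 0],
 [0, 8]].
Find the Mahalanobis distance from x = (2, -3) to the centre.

Step 1 — centre the observation: (x - mu) = (-3, -3).

Step 2 — invert Sigma. det(Sigma) = 5·8 - (0)² = 40.
  Sigma^{-1} = (1/det) · [[d, -b], [-b, a]] = [[0.2, 0],
 [0, 0.125]].

Step 3 — form the quadratic (x - mu)^T · Sigma^{-1} · (x - mu):
  Sigma^{-1} · (x - mu) = (-0.6, -0.375).
  (x - mu)^T · [Sigma^{-1} · (x - mu)] = (-3)·(-0.6) + (-3)·(-0.375) = 2.925.

Step 4 — take square root: d = √(2.925) ≈ 1.7103.

d(x, mu) = √(2.925) ≈ 1.7103
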